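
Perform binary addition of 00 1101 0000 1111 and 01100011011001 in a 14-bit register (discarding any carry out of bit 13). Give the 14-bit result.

  00110100001111
+ 01100011011001
= 10010111101000

10010111101000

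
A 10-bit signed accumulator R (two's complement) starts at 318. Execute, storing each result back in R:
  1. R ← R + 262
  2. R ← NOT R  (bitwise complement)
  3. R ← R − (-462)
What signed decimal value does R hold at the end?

-119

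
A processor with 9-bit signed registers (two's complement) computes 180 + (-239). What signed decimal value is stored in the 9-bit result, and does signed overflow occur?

-59; no overflow

180 → 010110100
-239 → 100010001
  010110100
+ 100010001
= 111000101
Result 111000101: MSB = 1 → 453 − 512 = -59.
Addends have opposite signs, so signed overflow cannot occur.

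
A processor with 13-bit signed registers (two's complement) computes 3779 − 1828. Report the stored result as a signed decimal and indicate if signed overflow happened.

1951; no overflow

3779 → 0111011000011
1828 → 0011100100100
Subtract via negate-and-add: invert 0011100100100 + 1 = 1100011011100 (i.e. -1828).
  0111011000011
+ 1100011011100
= 0011110011111  (discard carry-out 1)
Result 0011110011111: MSB = 0 → value 1951.
Addends (after negating the subtrahend) have opposite signs, so signed overflow cannot occur.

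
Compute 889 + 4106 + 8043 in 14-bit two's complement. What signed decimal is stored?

889 + 4106 = 4995 (01001110000011)
4995 + 8043 = 13038 → wraps to -3346 (11001011101110)

-3346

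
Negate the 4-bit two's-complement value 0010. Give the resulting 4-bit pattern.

1110

Invert: 1101. Add 1: 1110.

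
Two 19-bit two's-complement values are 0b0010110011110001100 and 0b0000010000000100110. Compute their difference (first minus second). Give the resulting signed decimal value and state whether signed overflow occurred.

0b0010110011110001100 → 0010110011110001100 = 92044 (signed)
0b0000010000000100110 → 0000010000000100110 = 8230 (signed)
Subtract via negate-and-add: invert 0000010000000100110 + 1 = 1111101111111011010 (i.e. -8230).
  0010110011110001100
+ 1111101111111011010
= 0010100011101100110  (discard carry-out 1)
Result 0010100011101100110: MSB = 0 → value 83814.
Addends (after negating the subtrahend) have opposite signs, so signed overflow cannot occur.

83814; no overflow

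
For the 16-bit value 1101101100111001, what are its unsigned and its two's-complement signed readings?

unsigned = 56121, signed = -9415

Unsigned: 1101101100111001 = 56121.
Signed: MSB=1 → 56121 − 65536 = -9415.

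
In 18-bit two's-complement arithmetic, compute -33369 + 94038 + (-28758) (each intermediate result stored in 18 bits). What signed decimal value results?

-33369 + 94038 = 60669 (001110110011111101)
60669 + (-28758) = 31911 (000111110010100111)

31911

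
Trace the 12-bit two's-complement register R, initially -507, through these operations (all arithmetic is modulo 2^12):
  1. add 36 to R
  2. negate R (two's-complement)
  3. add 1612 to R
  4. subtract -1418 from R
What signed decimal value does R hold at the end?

-595

Start: R = -507 = 111000000101.
R = -507 + 36 = -471 = 111000101001
R = −(-471) = 471 = 000111010111
R = 471 + 1612 = 2083; wraps to -2013 = 100000100011
R = -2013 − (-1418) = -595 = 110110101101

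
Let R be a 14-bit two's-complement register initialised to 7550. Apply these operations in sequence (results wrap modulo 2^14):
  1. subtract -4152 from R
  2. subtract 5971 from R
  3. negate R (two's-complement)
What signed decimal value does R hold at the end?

-5731

Start: R = 7550 = 01110101111110.
R = 7550 − (-4152) = 11702; wraps to -4682 = 10110110110110
R = -4682 − 5971 = -10653; wraps to 5731 = 01011001100011
R = −(5731) = -5731 = 10100110011101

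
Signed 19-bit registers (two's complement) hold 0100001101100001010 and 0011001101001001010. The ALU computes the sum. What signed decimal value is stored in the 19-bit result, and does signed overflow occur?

243028; no overflow

0100001101100001010 = 137994 (signed)
0011001101001001010 = 105034 (signed)
  0100001101100001010
+ 0011001101001001010
= 0111011010101010100
Result 0111011010101010100: MSB = 0 → value 243028.
Both addends are non-negative and so is the stored result: no signed overflow.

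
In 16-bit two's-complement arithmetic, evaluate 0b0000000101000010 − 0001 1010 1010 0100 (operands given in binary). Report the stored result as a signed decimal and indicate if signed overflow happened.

-6498; no overflow

0b0000000101000010 → 0000000101000010 = 322 (signed)
0001 1010 1010 0100 → 0001101010100100 = 6820 (signed)
Subtract via negate-and-add: invert 0001101010100100 + 1 = 1110010101011100 (i.e. -6820).
  0000000101000010
+ 1110010101011100
= 1110011010011110
Result 1110011010011110: MSB = 1 → 59038 − 65536 = -6498.
Addends (after negating the subtrahend) have opposite signs, so signed overflow cannot occur.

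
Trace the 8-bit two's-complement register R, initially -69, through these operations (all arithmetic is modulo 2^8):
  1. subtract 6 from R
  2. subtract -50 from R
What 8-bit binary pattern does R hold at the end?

Start: R = -69 = 10111011.
R = -69 − 6 = -75 = 10110101
R = -75 − (-50) = -25 = 11100111

11100111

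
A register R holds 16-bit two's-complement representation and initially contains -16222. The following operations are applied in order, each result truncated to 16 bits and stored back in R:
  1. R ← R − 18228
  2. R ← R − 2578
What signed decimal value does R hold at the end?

28508

Start: R = -16222 = 1100000010100010.
R = -16222 − 18228 = -34450; wraps to 31086 = 0111100101101110
R = 31086 − 2578 = 28508 = 0110111101011100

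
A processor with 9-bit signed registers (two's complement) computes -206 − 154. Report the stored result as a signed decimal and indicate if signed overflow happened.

152; overflow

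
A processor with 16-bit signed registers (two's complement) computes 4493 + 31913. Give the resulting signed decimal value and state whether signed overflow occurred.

4493 → 0001000110001101
31913 → 0111110010101001
  0001000110001101
+ 0111110010101001
= 1000111000110110
Result 1000111000110110: MSB = 1 → 36406 − 65536 = -29130.
Both addends are non-negative but the stored result is negative: signed overflow. The true value 4493 + 31913 = 36406 lies outside [-32768, 32767].

-29130; overflow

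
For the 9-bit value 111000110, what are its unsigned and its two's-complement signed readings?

unsigned = 454, signed = -58

Unsigned: 111000110 = 454.
Signed: MSB=1 → 454 − 512 = -58.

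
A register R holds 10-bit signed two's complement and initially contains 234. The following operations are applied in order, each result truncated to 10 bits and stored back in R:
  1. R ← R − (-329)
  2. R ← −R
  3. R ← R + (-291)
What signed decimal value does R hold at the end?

170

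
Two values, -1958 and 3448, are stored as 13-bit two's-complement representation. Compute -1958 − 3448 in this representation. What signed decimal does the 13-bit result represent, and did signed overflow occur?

-1958 → 1100001011010
3448 → 0110101111000
Subtract via negate-and-add: invert 0110101111000 + 1 = 1001010001000 (i.e. -3448).
  1100001011010
+ 1001010001000
= 0101011100010  (discard carry-out 1)
Result 0101011100010: MSB = 0 → value 2786.
Both addends (after negating the subtrahend) are negative but the stored result is non-negative: signed overflow. The true value -1958 − 3448 = -5406 lies outside [-4096, 4095].

2786; overflow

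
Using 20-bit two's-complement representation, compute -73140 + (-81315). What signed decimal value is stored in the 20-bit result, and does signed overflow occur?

-154455; no overflow

-73140 → 11101110001001001100
-81315 → 11101100001001011101
  11101110001001001100
+ 11101100001001011101
= 11011010010010101001  (discard carry-out 1)
Result 11011010010010101001: MSB = 1 → 894121 − 1048576 = -154455.
Both addends are negative and so is the stored result: no signed overflow.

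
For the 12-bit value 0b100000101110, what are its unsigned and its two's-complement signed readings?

unsigned = 2094, signed = -2002

Unsigned: 100000101110 = 2094.
Signed: MSB=1 → 2094 − 4096 = -2002.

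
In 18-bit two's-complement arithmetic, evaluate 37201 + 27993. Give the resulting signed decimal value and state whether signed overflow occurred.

65194; no overflow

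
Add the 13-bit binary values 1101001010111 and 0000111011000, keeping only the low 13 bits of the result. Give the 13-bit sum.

  1101001010111
+ 0000111011000
= 1110000101111

1110000101111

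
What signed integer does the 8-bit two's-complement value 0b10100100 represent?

-92

MSB is 1, so the value is negative.
Unsigned reading: 164. Subtract 2^8 = 256: 164 − 256 = -92.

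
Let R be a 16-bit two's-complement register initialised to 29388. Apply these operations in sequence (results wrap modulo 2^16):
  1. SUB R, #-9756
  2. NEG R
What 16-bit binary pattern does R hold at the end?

0110011100011000

Start: R = 29388 = 0111001011001100.
R = 29388 − (-9756) = 39144; wraps to -26392 = 1001100011101000
R = −(-26392) = 26392 = 0110011100011000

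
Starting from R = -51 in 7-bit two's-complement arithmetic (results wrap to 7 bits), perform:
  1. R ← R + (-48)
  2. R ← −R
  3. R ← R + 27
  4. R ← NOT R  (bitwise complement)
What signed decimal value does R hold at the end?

1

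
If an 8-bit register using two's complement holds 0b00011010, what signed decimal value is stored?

26

MSB is 0, so the value is non-negative: 00011010 = 26.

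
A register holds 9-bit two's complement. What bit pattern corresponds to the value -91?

|-91| = 91 = 001011011 in 9 bits.
Invert the bits: 110100100. Add 1: 110100101.

110100101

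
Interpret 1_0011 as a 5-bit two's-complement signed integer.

-13

MSB is 1, so the value is negative.
Unsigned reading: 19. Subtract 2^5 = 32: 19 − 32 = -13.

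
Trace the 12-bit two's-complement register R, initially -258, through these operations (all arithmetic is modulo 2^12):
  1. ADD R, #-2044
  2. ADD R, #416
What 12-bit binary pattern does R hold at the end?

100010100010

Start: R = -258 = 111011111110.
R = -258 + (-2044) = -2302; wraps to 1794 = 011100000010
R = 1794 + 416 = 2210; wraps to -1886 = 100010100010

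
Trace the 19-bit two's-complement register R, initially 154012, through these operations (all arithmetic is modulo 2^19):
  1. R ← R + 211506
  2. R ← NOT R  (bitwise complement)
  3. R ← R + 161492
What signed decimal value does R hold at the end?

Start: R = 154012 = 0100101100110011100.
R = 154012 + 211506 = 365518; wraps to -158770 = 1011001001111001110
R = NOT 1011001001111001110 = 0100110110000110001 = 158769
R = 158769 + 161492 = 320261; wraps to -204027 = 1001110001100000101

-204027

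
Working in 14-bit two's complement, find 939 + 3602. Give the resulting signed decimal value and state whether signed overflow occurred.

939 → 00001110101011
3602 → 00111000010010
  00001110101011
+ 00111000010010
= 01000110111101
Result 01000110111101: MSB = 0 → value 4541.
Both addends are non-negative and so is the stored result: no signed overflow.

4541; no overflow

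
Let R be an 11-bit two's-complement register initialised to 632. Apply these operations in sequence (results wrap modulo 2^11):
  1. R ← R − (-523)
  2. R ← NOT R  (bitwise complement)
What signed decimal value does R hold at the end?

Start: R = 632 = 01001111000.
R = 632 − (-523) = 1155; wraps to -893 = 10010000011
R = NOT 10010000011 = 01101111100 = 892

892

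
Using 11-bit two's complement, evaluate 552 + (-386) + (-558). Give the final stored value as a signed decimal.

552 + (-386) = 166 (00010100110)
166 + (-558) = -392 (11001111000)

-392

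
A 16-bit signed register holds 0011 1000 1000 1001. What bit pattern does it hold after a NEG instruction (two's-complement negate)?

1100011101110111

Invert: 1100011101110110. Add 1: 1100011101110111.
Check: 0011100010001001 = 14473, 1100011101110111 = -14473.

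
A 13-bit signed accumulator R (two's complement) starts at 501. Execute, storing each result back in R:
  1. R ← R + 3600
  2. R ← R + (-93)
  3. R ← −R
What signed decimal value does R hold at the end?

-4008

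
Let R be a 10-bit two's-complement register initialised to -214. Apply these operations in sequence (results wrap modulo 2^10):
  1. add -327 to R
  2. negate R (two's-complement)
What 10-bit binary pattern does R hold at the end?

1000011101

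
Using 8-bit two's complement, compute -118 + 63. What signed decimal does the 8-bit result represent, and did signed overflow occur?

-55; no overflow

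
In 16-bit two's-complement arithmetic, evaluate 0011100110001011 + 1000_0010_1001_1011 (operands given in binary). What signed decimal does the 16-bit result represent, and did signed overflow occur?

-17370; no overflow

0011100110001011 = 14731 (signed)
1000_0010_1001_1011 → 1000001010011011 = -32101 (signed)
  0011100110001011
+ 1000001010011011
= 1011110000100110
Result 1011110000100110: MSB = 1 → 48166 − 65536 = -17370.
Addends have opposite signs, so signed overflow cannot occur.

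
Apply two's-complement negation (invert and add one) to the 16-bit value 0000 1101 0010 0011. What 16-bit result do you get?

1111001011011101

Invert: 1111001011011100. Add 1: 1111001011011101.
Check: 0000110100100011 = 3363, 1111001011011101 = -3363.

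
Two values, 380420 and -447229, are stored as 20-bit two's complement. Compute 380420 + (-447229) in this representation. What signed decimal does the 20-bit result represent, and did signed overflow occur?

380420 → 01011100111000000100
-447229 → 10010010110100000011
  01011100111000000100
+ 10010010110100000011
= 11101111101100000111
Result 11101111101100000111: MSB = 1 → 981767 − 1048576 = -66809.
Addends have opposite signs, so signed overflow cannot occur.

-66809; no overflow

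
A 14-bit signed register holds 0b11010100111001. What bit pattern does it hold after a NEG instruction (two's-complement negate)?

Invert: 00101011000110. Add 1: 00101011000111.

00101011000111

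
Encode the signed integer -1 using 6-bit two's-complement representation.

111111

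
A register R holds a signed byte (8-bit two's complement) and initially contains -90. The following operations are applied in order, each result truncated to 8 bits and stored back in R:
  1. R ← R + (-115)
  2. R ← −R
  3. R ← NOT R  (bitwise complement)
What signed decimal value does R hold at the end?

50

Start: R = -90 = 10100110.
R = -90 + (-115) = -205; wraps to 51 = 00110011
R = −(51) = -51 = 11001101
R = NOT 11001101 = 00110010 = 50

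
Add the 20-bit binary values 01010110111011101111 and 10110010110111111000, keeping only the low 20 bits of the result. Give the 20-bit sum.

00001001110011100111

  01010110111011101111
+ 10110010110111111000
= 00001001110011100111  (discard carry-out 1)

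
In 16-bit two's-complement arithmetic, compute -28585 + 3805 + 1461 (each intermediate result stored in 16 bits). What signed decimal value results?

-28585 + 3805 = -24780 (1001111100110100)
-24780 + 1461 = -23319 (1010010011101001)

-23319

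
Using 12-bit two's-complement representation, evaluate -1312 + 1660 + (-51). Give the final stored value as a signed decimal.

297

-1312 + 1660 = 348 (000101011100)
348 + (-51) = 297 (000100101001)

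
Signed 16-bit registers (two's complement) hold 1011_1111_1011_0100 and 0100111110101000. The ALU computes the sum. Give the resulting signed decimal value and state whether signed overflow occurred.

3932; no overflow

1011_1111_1011_0100 → 1011111110110100 = -16460 (signed)
0100111110101000 = 20392 (signed)
  1011111110110100
+ 0100111110101000
= 0000111101011100  (discard carry-out 1)
Result 0000111101011100: MSB = 0 → value 3932.
Addends have opposite signs, so signed overflow cannot occur.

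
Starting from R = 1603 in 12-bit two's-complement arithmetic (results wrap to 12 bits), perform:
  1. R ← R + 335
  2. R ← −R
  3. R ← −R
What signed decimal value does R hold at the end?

1938

Start: R = 1603 = 011001000011.
R = 1603 + 335 = 1938 = 011110010010
R = −(1938) = -1938 = 100001101110
R = −(-1938) = 1938 = 011110010010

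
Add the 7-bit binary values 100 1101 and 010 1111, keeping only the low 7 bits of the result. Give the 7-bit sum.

  1001101
+ 0101111
= 1111100

1111100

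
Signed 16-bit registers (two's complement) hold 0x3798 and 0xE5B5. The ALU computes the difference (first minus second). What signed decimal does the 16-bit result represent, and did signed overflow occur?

0x3798 = 0011011110011000 = 14232 (signed)
0xE5B5 = 1110010110110101 = -6731 (signed)
Subtract via negate-and-add: invert 1110010110110101 + 1 = 0001101001001011 (i.e. 6731).
  0011011110011000
+ 0001101001001011
= 0101000111100011
Result 0101000111100011: MSB = 0 → value 20963.
Both addends (after negating the subtrahend) are non-negative and so is the stored result: no signed overflow.

20963; no overflow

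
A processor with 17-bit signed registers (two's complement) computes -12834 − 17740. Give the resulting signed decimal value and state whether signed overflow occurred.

-30574; no overflow

-12834 → 11100110111011110
17740 → 00100010101001100
Subtract via negate-and-add: invert 00100010101001100 + 1 = 11011101010110100 (i.e. -17740).
  11100110111011110
+ 11011101010110100
= 11000100010010010  (discard carry-out 1)
Result 11000100010010010: MSB = 1 → 100498 − 131072 = -30574.
Both addends (after negating the subtrahend) are negative and so is the stored result: no signed overflow.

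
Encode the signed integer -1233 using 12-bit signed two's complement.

101100101111

|-1233| = 1233 = 010011010001 in 12 bits.
Invert the bits: 101100101110. Add 1: 101100101111.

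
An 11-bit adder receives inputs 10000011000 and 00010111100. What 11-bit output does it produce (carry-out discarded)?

10011010100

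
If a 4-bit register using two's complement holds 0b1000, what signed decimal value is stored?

-8

MSB is 1, so the value is negative.
Invert: 0111. Add 1: 1000 = 8. So the value is −8.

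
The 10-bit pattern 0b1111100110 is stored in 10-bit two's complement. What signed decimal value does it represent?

-26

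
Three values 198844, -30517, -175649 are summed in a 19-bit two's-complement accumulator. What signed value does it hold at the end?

198844 + (-30517) = 168327 (0101001000110000111)
168327 + (-175649) = -7322 (1111110001101100110)

-7322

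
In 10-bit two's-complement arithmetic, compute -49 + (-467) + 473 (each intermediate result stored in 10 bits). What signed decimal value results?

-49 + (-467) = -516 → wraps to 508 (0111111100)
508 + 473 = 981 → wraps to -43 (1111010101)

-43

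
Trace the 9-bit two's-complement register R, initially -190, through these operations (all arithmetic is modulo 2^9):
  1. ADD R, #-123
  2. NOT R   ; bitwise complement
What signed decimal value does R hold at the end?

-200

Start: R = -190 = 101000010.
R = -190 + (-123) = -313; wraps to 199 = 011000111
R = NOT 011000111 = 100111000 = -200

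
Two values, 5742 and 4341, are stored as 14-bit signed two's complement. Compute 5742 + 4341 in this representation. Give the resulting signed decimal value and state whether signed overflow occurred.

-6301; overflow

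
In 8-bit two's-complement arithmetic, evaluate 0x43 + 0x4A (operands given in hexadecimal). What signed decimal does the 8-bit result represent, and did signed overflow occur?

-115; overflow

0x43 = 01000011 = 67 (signed)
0x4A = 01001010 = 74 (signed)
  01000011
+ 01001010
= 10001101
Result 10001101: MSB = 1 → 141 − 256 = -115.
Both addends are non-negative but the stored result is negative: signed overflow. The true value 67 + 74 = 141 lies outside [-128, 127].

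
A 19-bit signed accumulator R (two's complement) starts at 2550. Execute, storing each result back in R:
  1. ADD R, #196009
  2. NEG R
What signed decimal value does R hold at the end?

Start: R = 2550 = 0000000100111110110.
R = 2550 + 196009 = 198559 = 0110000011110011111
R = −(198559) = -198559 = 1001111100001100001

-198559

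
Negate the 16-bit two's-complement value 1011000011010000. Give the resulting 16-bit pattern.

Invert: 0100111100101111. Add 1: 0100111100110000.

0100111100110000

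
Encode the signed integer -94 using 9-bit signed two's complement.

|-94| = 94 = 001011110 in 9 bits.
Invert the bits: 110100001. Add 1: 110100010.
Check: 110100010 reads as 418 − 512 = -94.

110100010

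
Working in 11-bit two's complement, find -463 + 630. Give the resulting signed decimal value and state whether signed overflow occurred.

-463 → 11000110001
630 → 01001110110
  11000110001
+ 01001110110
= 00010100111  (discard carry-out 1)
Result 00010100111: MSB = 0 → value 167.
Addends have opposite signs, so signed overflow cannot occur.

167; no overflow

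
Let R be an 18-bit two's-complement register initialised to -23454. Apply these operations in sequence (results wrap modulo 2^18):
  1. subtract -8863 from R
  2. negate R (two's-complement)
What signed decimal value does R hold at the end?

Start: R = -23454 = 111010010001100010.
R = -23454 − (-8863) = -14591 = 111100011100000001
R = −(-14591) = 14591 = 000011100011111111

14591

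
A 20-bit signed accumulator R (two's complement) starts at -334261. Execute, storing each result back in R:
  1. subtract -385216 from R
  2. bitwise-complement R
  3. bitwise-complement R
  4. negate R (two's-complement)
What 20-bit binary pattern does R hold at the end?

11110011100011110101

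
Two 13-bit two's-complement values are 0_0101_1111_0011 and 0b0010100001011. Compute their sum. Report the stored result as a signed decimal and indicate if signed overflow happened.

2814; no overflow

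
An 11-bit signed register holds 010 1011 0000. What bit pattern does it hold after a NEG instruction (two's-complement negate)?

Invert: 10101001111. Add 1: 10101010000.

10101010000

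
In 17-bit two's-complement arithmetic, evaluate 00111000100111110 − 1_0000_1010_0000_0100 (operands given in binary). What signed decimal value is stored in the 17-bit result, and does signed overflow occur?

00111000100111110 = 28990 (signed)
1_0000_1010_0000_0100 → 10000101000000100 = -62972 (signed)
Subtract via negate-and-add: invert 10000101000000100 + 1 = 01111010111111100 (i.e. 62972).
  00111000100111110
+ 01111010111111100
= 10110011100111010
Result 10110011100111010: MSB = 1 → 91962 − 131072 = -39110.
Both addends (after negating the subtrahend) are non-negative but the stored result is negative: signed overflow. The true value 28990 − (-62972) = 91962 lies outside [-65536, 65535].

-39110; overflow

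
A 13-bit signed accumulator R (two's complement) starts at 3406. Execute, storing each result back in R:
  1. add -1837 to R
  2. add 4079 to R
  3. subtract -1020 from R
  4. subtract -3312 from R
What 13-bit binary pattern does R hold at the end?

0011011111100

Start: R = 3406 = 0110101001110.
R = 3406 + (-1837) = 1569 = 0011000100001
R = 1569 + 4079 = 5648; wraps to -2544 = 1011000010000
R = -2544 − (-1020) = -1524 = 1101000001100
R = -1524 − (-3312) = 1788 = 0011011111100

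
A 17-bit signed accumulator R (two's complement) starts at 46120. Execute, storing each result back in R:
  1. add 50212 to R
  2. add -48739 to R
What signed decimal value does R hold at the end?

47593

Start: R = 46120 = 01011010000101000.
R = 46120 + 50212 = 96332; wraps to -34740 = 10111100001001100
R = -34740 + (-48739) = -83479; wraps to 47593 = 01011100111101001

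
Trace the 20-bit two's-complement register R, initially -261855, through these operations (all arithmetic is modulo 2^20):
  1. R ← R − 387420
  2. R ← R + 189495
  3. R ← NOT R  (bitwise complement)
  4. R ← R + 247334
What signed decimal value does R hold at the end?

Start: R = -261855 = 11000000000100100001.
R = -261855 − 387420 = -649275; wraps to 399301 = 01100001011111000101
R = 399301 + 189495 = 588796; wraps to -459780 = 10001111101111111100
R = NOT 10001111101111111100 = 01110000010000000011 = 459779
R = 459779 + 247334 = 707113; wraps to -341463 = 10101100101000101001

-341463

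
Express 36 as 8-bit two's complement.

36 is non-negative, so write it directly in 8 bits: 00100100.

00100100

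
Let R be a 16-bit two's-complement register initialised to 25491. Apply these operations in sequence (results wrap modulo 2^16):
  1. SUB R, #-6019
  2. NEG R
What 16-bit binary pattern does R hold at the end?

Start: R = 25491 = 0110001110010011.
R = 25491 − (-6019) = 31510 = 0111101100010110
R = −(31510) = -31510 = 1000010011101010

1000010011101010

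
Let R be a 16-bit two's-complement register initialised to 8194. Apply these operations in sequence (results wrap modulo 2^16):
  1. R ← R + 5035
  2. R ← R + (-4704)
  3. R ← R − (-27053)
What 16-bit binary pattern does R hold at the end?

Start: R = 8194 = 0010000000000010.
R = 8194 + 5035 = 13229 = 0011001110101101
R = 13229 + (-4704) = 8525 = 0010000101001101
R = 8525 − (-27053) = 35578; wraps to -29958 = 1000101011111010

1000101011111010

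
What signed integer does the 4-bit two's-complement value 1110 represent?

-2

MSB is 1, so the value is negative.
Invert: 0001. Add 1: 0010 = 2. So the value is −2.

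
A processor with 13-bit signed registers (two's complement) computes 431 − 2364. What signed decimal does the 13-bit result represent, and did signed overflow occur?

-1933; no overflow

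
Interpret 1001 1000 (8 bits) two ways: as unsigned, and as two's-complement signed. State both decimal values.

Unsigned: 10011000 = 152.
Signed: MSB=1 → 152 − 256 = -104.

unsigned = 152, signed = -104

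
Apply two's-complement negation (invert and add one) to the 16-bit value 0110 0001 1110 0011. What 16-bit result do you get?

1001111000011101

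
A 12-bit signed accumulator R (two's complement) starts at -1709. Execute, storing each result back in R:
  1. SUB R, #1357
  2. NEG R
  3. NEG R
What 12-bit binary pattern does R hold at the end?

Start: R = -1709 = 100101010011.
R = -1709 − 1357 = -3066; wraps to 1030 = 010000000110
R = −(1030) = -1030 = 101111111010
R = −(-1030) = 1030 = 010000000110

010000000110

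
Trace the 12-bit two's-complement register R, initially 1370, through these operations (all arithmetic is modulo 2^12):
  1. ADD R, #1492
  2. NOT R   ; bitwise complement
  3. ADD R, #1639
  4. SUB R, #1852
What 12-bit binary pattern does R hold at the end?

001111111100

Start: R = 1370 = 010101011010.
R = 1370 + 1492 = 2862; wraps to -1234 = 101100101110
R = NOT 101100101110 = 010011010001 = 1233
R = 1233 + 1639 = 2872; wraps to -1224 = 101100111000
R = -1224 − 1852 = -3076; wraps to 1020 = 001111111100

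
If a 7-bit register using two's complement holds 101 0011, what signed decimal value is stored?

-45

MSB is 1, so the value is negative.
Invert: 0101100. Add 1: 0101101 = 45. So the value is −45.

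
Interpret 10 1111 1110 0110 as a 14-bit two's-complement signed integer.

-4122

MSB is 1, so the value is negative.
Unsigned reading: 12262. Subtract 2^14 = 16384: 12262 − 16384 = -4122.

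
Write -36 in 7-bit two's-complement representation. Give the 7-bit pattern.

1011100

|-36| = 36 = 0100100 in 7 bits.
Invert the bits: 1011011. Add 1: 1011100.
Check: 1011100 reads as 92 − 128 = -36.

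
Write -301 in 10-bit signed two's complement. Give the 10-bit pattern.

1011010011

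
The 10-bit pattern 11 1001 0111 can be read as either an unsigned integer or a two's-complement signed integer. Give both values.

Unsigned: 1110010111 = 919.
Signed: MSB=1 → 919 − 1024 = -105.

unsigned = 919, signed = -105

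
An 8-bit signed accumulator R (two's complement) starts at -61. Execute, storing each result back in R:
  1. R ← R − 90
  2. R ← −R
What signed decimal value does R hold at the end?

Start: R = -61 = 11000011.
R = -61 − 90 = -151; wraps to 105 = 01101001
R = −(105) = -105 = 10010111

-105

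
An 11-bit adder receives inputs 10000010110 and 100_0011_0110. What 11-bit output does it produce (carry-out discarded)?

00001001100

  10000010110
+ 10000110110
= 00001001100  (discard carry-out 1)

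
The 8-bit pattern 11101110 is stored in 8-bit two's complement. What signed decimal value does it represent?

MSB is 1, so the value is negative.
Unsigned reading: 238. Subtract 2^8 = 256: 238 − 256 = -18.

-18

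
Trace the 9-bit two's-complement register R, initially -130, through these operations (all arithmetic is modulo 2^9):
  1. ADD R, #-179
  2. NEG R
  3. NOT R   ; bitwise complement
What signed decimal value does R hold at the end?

202

Start: R = -130 = 101111110.
R = -130 + (-179) = -309; wraps to 203 = 011001011
R = −(203) = -203 = 100110101
R = NOT 100110101 = 011001010 = 202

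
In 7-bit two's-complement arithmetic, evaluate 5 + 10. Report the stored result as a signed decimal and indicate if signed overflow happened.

5 → 0000101
10 → 0001010
  0000101
+ 0001010
= 0001111
Result 0001111: MSB = 0 → value 15.
Both addends are non-negative and so is the stored result: no signed overflow.

15; no overflow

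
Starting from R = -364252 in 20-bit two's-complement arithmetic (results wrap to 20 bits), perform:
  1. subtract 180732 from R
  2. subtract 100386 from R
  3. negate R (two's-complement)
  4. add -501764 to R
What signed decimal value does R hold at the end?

Start: R = -364252 = 10100111000100100100.
R = -364252 − 180732 = -544984; wraps to 503592 = 01111010111100101000
R = 503592 − 100386 = 403206 = 01100010011100000110
R = −(403206) = -403206 = 10011101100011111010
R = -403206 + (-501764) = -904970; wraps to 143606 = 00100011000011110110

143606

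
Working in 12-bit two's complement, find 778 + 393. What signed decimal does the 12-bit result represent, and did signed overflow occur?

778 → 001100001010
393 → 000110001001
  001100001010
+ 000110001001
= 010010010011
Result 010010010011: MSB = 0 → value 1171.
Both addends are non-negative and so is the stored result: no signed overflow.

1171; no overflow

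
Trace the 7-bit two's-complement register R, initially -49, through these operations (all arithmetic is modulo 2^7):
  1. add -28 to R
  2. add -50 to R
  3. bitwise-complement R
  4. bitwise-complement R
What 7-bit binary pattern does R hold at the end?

Start: R = -49 = 1001111.
R = -49 + (-28) = -77; wraps to 51 = 0110011
R = 51 + (-50) = 1 = 0000001
R = NOT 0000001 = 1111110 = -2
R = NOT 1111110 = 0000001 = 1

0000001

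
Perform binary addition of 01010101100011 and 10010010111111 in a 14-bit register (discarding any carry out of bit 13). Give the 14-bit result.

11101000100010

  01010101100011
+ 10010010111111
= 11101000100010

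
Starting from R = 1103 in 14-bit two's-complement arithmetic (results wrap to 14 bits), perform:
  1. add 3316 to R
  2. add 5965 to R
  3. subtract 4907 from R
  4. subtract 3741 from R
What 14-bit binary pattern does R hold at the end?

00011011001000

Start: R = 1103 = 00010001001111.
R = 1103 + 3316 = 4419 = 01000101000011
R = 4419 + 5965 = 10384; wraps to -6000 = 10100010010000
R = -6000 − 4907 = -10907; wraps to 5477 = 01010101100101
R = 5477 − 3741 = 1736 = 00011011001000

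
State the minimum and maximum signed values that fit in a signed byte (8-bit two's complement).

min = -128, max = 127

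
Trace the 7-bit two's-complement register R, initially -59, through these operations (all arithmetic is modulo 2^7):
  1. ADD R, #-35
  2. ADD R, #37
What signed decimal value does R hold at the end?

-57

Start: R = -59 = 1000101.
R = -59 + (-35) = -94; wraps to 34 = 0100010
R = 34 + 37 = 71; wraps to -57 = 1000111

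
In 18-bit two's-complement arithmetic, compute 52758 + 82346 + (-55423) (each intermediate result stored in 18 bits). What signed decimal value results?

52758 + 82346 = 135104 → wraps to -127040 (100000111111000000)
-127040 + (-55423) = -182463 → wraps to 79681 (010011011101000001)

79681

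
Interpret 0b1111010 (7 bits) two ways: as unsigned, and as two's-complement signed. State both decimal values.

unsigned = 122, signed = -6

Unsigned: 1111010 = 122.
Signed: MSB=1 → 122 − 128 = -6.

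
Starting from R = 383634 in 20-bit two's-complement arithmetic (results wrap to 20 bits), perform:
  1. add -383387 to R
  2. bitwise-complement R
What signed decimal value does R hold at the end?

-248

Start: R = 383634 = 01011101101010010010.
R = 383634 + (-383387) = 247 = 00000000000011110111
R = NOT 00000000000011110111 = 11111111111100001000 = -248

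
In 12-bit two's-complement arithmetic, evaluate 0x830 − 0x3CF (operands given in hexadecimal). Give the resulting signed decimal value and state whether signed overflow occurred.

1121; overflow

0x830 = 100000110000 = -2000 (signed)
0x3CF = 001111001111 = 975 (signed)
Subtract via negate-and-add: invert 001111001111 + 1 = 110000110001 (i.e. -975).
  100000110000
+ 110000110001
= 010001100001  (discard carry-out 1)
Result 010001100001: MSB = 0 → value 1121.
Both addends (after negating the subtrahend) are negative but the stored result is non-negative: signed overflow. The true value -2000 − 975 = -2975 lies outside [-2048, 2047].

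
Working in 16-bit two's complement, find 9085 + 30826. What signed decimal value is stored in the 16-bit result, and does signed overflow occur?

-25625; overflow

9085 → 0010001101111101
30826 → 0111100001101010
  0010001101111101
+ 0111100001101010
= 1001101111100111
Result 1001101111100111: MSB = 1 → 39911 − 65536 = -25625.
Both addends are non-negative but the stored result is negative: signed overflow. The true value 9085 + 30826 = 39911 lies outside [-32768, 32767].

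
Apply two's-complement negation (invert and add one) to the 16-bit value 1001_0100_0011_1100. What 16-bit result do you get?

0110101111000100

Invert: 0110101111000011. Add 1: 0110101111000100.
Check: 1001010000111100 = -27588, 0110101111000100 = 27588.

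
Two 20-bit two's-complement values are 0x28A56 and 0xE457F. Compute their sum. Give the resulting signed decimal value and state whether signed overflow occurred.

53205; no overflow

0x28A56 = 00101000101001010110 = 166486 (signed)
0xE457F = 11100100010101111111 = -113281 (signed)
  00101000101001010110
+ 11100100010101111111
= 00001100111111010101  (discard carry-out 1)
Result 00001100111111010101: MSB = 0 → value 53205.
Addends have opposite signs, so signed overflow cannot occur.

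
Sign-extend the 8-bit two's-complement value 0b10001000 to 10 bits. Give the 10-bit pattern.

MSB of 10001000 is 1; replicate it into the new high bits.
11|10001000 → 1110001000 (still -120).

1110001000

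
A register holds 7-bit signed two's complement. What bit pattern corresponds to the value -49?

|-49| = 49 = 0110001 in 7 bits.
Invert the bits: 1001110. Add 1: 1001111.

1001111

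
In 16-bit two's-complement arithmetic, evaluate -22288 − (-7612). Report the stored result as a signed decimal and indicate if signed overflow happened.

-14676; no overflow

-22288 → 1010100011110000
-7612 → 1110001001000100
Subtract via negate-and-add: invert 1110001001000100 + 1 = 0001110110111100 (i.e. 7612).
  1010100011110000
+ 0001110110111100
= 1100011010101100
Result 1100011010101100: MSB = 1 → 50860 − 65536 = -14676.
Addends (after negating the subtrahend) have opposite signs, so signed overflow cannot occur.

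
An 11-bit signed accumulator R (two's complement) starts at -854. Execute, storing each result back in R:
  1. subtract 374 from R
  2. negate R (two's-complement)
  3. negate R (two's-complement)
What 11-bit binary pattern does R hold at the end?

01100110100

Start: R = -854 = 10010101010.
R = -854 − 374 = -1228; wraps to 820 = 01100110100
R = −(820) = -820 = 10011001100
R = −(-820) = 820 = 01100110100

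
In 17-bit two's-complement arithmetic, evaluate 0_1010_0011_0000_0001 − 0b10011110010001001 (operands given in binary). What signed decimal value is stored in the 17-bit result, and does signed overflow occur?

-39304; overflow

0_1010_0011_0000_0001 → 01010001100000001 = 41729 (signed)
0b10011110010001001 → 10011110010001001 = -50039 (signed)
Subtract via negate-and-add: invert 10011110010001001 + 1 = 01100001101110111 (i.e. 50039).
  01010001100000001
+ 01100001101110111
= 10110011001111000
Result 10110011001111000: MSB = 1 → 91768 − 131072 = -39304.
Both addends (after negating the subtrahend) are non-negative but the stored result is negative: signed overflow. The true value 41729 − (-50039) = 91768 lies outside [-65536, 65535].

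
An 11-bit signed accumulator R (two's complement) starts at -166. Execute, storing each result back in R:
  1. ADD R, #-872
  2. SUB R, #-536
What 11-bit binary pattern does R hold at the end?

Start: R = -166 = 11101011010.
R = -166 + (-872) = -1038; wraps to 1010 = 01111110010
R = 1010 − (-536) = 1546; wraps to -502 = 11000001010

11000001010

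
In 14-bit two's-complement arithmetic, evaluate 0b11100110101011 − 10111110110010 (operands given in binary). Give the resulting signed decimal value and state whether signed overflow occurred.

2553; no overflow

0b11100110101011 → 11100110101011 = -1621 (signed)
10111110110010 = -4174 (signed)
Subtract via negate-and-add: invert 10111110110010 + 1 = 01000001001110 (i.e. 4174).
  11100110101011
+ 01000001001110
= 00100111111001  (discard carry-out 1)
Result 00100111111001: MSB = 0 → value 2553.
Addends (after negating the subtrahend) have opposite signs, so signed overflow cannot occur.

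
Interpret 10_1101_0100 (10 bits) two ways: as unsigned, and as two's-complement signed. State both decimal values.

unsigned = 724, signed = -300

Unsigned: 1011010100 = 724.
Signed: MSB=1 → 724 − 1024 = -300.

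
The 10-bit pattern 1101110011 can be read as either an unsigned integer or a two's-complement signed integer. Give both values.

Unsigned: 1101110011 = 883.
Signed: MSB=1 → 883 − 1024 = -141.

unsigned = 883, signed = -141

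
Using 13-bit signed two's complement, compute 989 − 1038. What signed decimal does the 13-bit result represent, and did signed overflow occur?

-49; no overflow

989 → 0001111011101
1038 → 0010000001110
Subtract via negate-and-add: invert 0010000001110 + 1 = 1101111110010 (i.e. -1038).
  0001111011101
+ 1101111110010
= 1111111001111
Result 1111111001111: MSB = 1 → 8143 − 8192 = -49.
Addends (after negating the subtrahend) have opposite signs, so signed overflow cannot occur.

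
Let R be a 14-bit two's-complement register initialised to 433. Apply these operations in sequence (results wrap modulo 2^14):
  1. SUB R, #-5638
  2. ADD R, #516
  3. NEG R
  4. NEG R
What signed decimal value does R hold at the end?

6587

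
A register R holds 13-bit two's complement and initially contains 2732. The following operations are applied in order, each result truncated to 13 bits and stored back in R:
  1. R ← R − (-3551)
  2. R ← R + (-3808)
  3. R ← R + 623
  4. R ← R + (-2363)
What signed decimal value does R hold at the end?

Start: R = 2732 = 0101010101100.
R = 2732 − (-3551) = 6283; wraps to -1909 = 1100010001011
R = -1909 + (-3808) = -5717; wraps to 2475 = 0100110101011
R = 2475 + 623 = 3098 = 0110000011010
R = 3098 + (-2363) = 735 = 0001011011111

735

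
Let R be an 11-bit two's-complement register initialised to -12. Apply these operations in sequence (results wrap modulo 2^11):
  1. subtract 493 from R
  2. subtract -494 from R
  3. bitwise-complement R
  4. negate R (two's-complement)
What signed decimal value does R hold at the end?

Start: R = -12 = 11111110100.
R = -12 − 493 = -505 = 11000000111
R = -505 − (-494) = -11 = 11111110101
R = NOT 11111110101 = 00000001010 = 10
R = −(10) = -10 = 11111110110

-10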